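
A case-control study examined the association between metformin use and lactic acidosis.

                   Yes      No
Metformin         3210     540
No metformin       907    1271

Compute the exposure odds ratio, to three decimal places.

8.330

Cells: a = 3210, b = 540, c = 907, d = 1271.
OR = (a·d)/(b·c) = (3210 × 1271) / (540 × 907) = 4079910 / 489780 = 8.33009
The odds of lactic acidosis are about 8.33 times as high in the metformin group.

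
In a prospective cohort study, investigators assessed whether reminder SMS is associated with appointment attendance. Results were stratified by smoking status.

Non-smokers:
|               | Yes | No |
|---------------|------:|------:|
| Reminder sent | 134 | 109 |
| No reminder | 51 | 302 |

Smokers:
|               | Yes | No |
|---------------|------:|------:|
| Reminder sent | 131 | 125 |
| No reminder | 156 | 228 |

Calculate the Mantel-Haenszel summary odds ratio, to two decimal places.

2.88

OR_MH = Σ(aᵢdᵢ/nᵢ) / Σ(bᵢcᵢ/nᵢ), where nᵢ is the stratum total.
Stratum 1 (Non-smokers): n = 596; a·d/n = 134·302/596 = 67.8993; b·c/n = 109·51/596 = 9.3272
Stratum 2 (Smokers): n = 640; a·d/n = 131·228/640 = 46.6688; b·c/n = 125·156/640 = 30.4688
OR_MH = (67.8993 + 46.6688) / (9.3272 + 30.4688) = 114.5681 / 39.7959 = 2.87889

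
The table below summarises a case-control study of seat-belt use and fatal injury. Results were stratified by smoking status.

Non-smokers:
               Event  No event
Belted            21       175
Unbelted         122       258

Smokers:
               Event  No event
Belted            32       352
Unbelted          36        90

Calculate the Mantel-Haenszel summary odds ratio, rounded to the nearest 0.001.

OR_MH = Σ(aᵢdᵢ/nᵢ) / Σ(bᵢcᵢ/nᵢ), where nᵢ is the stratum total.
Stratum 1 (Non-smokers): n = 576; a·d/n = 21·258/576 = 9.4062; b·c/n = 175·122/576 = 37.0660
Stratum 2 (Smokers): n = 510; a·d/n = 32·90/510 = 5.6471; b·c/n = 352·36/510 = 24.8471
OR_MH = (9.4062 + 5.6471) / (37.0660 + 24.8471) = 15.0533 / 61.9130 = 0.24314

0.243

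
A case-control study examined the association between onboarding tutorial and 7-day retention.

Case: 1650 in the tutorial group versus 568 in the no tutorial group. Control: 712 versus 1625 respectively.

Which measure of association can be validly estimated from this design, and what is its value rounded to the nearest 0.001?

6.630

From the description: a = 1650, b = 712, c = 568, d = 1625.
This is a case-control study: participants were sampled on outcome status, so risks in the source population cannot be estimated directly — relative risk is not valid here. The odds ratio is the appropriate measure.
OR = (a·d)/(b·c) = (1650 × 1625) / (712 × 568) = 2681250 / 404416 = 6.62993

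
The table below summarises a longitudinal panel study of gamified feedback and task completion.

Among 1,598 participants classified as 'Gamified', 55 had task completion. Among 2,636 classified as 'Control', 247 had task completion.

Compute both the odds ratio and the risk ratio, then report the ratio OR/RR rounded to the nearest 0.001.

From the description: a = 55, b = 1543, c = 247, d = 2389.
OR = (55·2389)/(1543·247) = 131395/381121 = 0.34476
Risk in exposed = 55/1598 = 0.03442; risk in unexposed = 247/2636 = 0.09370; RR = 0.36731
OR/RR = 0.34476 / 0.36731 = 0.93860
The outcome is rare in both groups, so OR ≈ RR (ratio near 1).

0.939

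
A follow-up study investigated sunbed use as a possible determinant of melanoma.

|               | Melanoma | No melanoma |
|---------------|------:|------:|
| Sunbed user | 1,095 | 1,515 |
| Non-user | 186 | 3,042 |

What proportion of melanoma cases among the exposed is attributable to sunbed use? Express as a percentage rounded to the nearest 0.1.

Cells: a = 1095, b = 1515, c = 186, d = 3042.
Risk in exposed = 1095/2610 = 0.41954; risk in unexposed = 186/3228 = 0.05762.
RR = 0.41954/0.05762 = 7.28105
AR% = (RR − 1)/RR × 100 = (7.28105 − 1)/7.28105 × 100 = 86.2657%

86.3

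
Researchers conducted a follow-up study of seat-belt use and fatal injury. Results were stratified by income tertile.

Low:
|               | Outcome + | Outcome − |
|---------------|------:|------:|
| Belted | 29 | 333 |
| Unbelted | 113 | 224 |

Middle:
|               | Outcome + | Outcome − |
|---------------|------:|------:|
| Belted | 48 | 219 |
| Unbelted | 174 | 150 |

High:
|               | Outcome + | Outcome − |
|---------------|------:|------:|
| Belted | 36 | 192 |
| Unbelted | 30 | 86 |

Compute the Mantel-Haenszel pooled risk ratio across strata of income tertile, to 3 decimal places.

RR_MH = Σ(aᵢ·n₀ᵢ/nᵢ) / Σ(cᵢ·n₁ᵢ/nᵢ), with n₁ᵢ = aᵢ+bᵢ (exposed), n₀ᵢ = cᵢ+dᵢ (unexposed), nᵢ = n₁ᵢ+n₀ᵢ.
Stratum 1 (Low): n₁ = 362, n₀ = 337, n = 699; a·n₀/n = 29·337/699 = 13.9814; c·n₁/n = 113·362/699 = 58.5207
Stratum 2 (Middle): n₁ = 267, n₀ = 324, n = 591; a·n₀/n = 48·324/591 = 26.3147; c·n₁/n = 174·267/591 = 78.6091
Stratum 3 (High): n₁ = 228, n₀ = 116, n = 344; a·n₀/n = 36·116/344 = 12.1395; c·n₁/n = 30·228/344 = 19.8837
RR_MH = (13.9814 + 26.3147 + 12.1395) / (58.5207 + 78.6091 + 19.8837) = 52.4357 / 157.0136 = 0.33396

0.334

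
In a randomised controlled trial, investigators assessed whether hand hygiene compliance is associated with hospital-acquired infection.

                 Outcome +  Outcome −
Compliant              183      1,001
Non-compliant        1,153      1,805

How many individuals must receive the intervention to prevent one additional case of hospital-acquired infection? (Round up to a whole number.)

Risk in treated group = 183/1184 = 0.15456; risk in control = 1153/2958 = 0.38979.
Absolute risk reduction = 0.38979 − 0.15456 = 0.23523
NNT = 1 / ARR = 1 / 0.23523 = 4.251 → round up → 5

5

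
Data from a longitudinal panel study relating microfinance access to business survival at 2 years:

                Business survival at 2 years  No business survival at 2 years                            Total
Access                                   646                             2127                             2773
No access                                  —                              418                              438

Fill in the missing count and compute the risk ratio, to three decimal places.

The missing cell is in the unexposed row: 438 − 418 = 20.
So a = 646, b = 2127, c = 20, d = 418.
RR = [a/(a+b)] / [c/(c+d)] = (646/2773) / (20/438) = 0.23296/0.04566 = 5.10184

5.102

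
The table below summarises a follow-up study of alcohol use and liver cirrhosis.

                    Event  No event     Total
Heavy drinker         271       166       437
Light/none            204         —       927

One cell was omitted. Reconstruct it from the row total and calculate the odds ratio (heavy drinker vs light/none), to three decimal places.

The missing cell is in the unexposed row: 927 − 204 = 723.
So a = 271, b = 166, c = 204, d = 723.
OR = (a·d)/(b·c) = (271 × 723) / (166 × 204) = 195933 / 33864 = 5.78588

5.786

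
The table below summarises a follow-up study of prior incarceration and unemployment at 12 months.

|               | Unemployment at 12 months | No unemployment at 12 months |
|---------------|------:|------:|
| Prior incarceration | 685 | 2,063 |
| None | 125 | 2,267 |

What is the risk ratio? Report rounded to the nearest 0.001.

Cells: a = 685, b = 2063, c = 125, d = 2267.
Risk in exposed = 685/2748 = 0.24927; risk in unexposed = 125/2392 = 0.05226.
RR = 0.24927 / 0.05226 = 4.77007
The risk among the exposed is 4.77 times that among the unexposed.

4.770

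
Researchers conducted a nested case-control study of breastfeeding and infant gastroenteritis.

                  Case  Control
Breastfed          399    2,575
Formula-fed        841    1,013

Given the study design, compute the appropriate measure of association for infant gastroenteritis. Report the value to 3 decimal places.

Cells: a = 399, b = 2575, c = 841, d = 1013.
This is a nested case-control study: participants were sampled on outcome status, so risks in the source population cannot be estimated directly — relative risk is not valid here. The odds ratio is the appropriate measure.
OR = (a·d)/(b·c) = (399 × 1013) / (2575 × 841) = 404187 / 2165575 = 0.18664

0.187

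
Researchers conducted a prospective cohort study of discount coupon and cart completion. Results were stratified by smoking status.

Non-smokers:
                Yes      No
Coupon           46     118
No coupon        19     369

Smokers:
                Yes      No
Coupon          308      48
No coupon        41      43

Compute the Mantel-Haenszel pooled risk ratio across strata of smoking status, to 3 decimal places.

2.348

RR_MH = Σ(aᵢ·n₀ᵢ/nᵢ) / Σ(cᵢ·n₁ᵢ/nᵢ), with n₁ᵢ = aᵢ+bᵢ (exposed), n₀ᵢ = cᵢ+dᵢ (unexposed), nᵢ = n₁ᵢ+n₀ᵢ.
Stratum 1 (Non-smokers): n₁ = 164, n₀ = 388, n = 552; a·n₀/n = 46·388/552 = 32.3333; c·n₁/n = 19·164/552 = 5.6449
Stratum 2 (Smokers): n₁ = 356, n₀ = 84, n = 440; a·n₀/n = 308·84/440 = 58.8000; c·n₁/n = 41·356/440 = 33.1727
RR_MH = (32.3333 + 58.8000) / (5.6449 + 33.1727) = 91.1333 / 38.8177 = 2.34773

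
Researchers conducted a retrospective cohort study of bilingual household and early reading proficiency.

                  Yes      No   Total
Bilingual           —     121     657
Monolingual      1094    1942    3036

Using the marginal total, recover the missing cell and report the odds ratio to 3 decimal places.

7.863

The missing cell is in the exposed row: 657 − 121 = 536.
So a = 536, b = 121, c = 1094, d = 1942.
OR = (a·d)/(b·c) = (536 × 1942) / (121 × 1094) = 1040912 / 132374 = 7.86342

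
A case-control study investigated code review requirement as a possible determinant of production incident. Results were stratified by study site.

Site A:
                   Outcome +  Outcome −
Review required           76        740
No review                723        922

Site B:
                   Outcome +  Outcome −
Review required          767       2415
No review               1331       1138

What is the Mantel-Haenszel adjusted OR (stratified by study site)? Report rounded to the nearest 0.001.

OR_MH = Σ(aᵢdᵢ/nᵢ) / Σ(bᵢcᵢ/nᵢ), where nᵢ is the stratum total.
Stratum 1 (Site A): n = 2461; a·d/n = 76·922/2461 = 28.4730; b·c/n = 740·723/2461 = 217.3994
Stratum 2 (Site B): n = 5651; a·d/n = 767·1138/5651 = 154.4587; b·c/n = 2415·1331/5651 = 568.8135
OR_MH = (28.4730 + 154.4587) / (217.3994 + 568.8135) = 182.9317 / 786.2129 = 0.23267

0.233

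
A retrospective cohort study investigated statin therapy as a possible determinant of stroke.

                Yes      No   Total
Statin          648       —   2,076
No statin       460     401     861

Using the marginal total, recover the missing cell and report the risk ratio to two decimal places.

0.58

The missing cell is in the exposed row: 2076 − 648 = 1428.
So a = 648, b = 1428, c = 460, d = 401.
RR = [a/(a+b)] / [c/(c+d)] = (648/2076) / (460/861) = 0.31214/0.53426 = 0.58424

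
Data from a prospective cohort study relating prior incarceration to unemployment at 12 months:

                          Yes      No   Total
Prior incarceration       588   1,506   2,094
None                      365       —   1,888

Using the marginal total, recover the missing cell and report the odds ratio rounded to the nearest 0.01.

1.63

The missing cell is in the unexposed row: 1888 − 365 = 1523.
So a = 588, b = 1506, c = 365, d = 1523.
OR = (a·d)/(b·c) = (588 × 1523) / (1506 × 365) = 895524 / 549690 = 1.62914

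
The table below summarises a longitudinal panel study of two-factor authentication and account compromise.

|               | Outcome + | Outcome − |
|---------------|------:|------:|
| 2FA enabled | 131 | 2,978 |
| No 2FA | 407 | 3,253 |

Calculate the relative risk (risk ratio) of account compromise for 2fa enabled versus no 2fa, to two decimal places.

Cells: a = 131, b = 2978, c = 407, d = 3253.
Risk in exposed = 131/3109 = 0.04214; risk in unexposed = 407/3660 = 0.11120.
RR = 0.04214 / 0.11120 = 0.37891
The risk is 62% lower among the exposed than among the unexposed.

0.38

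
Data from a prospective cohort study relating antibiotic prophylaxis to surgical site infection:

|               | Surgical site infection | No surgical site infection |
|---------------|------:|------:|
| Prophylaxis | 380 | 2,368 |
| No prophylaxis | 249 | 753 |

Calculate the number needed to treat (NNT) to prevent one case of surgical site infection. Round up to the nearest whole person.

10

Risk in treated group = 380/2748 = 0.13828; risk in control = 249/1002 = 0.24850.
Absolute risk reduction = 0.24850 − 0.13828 = 0.11022
NNT = 1 / ARR = 1 / 0.11022 = 9.073 → round up → 10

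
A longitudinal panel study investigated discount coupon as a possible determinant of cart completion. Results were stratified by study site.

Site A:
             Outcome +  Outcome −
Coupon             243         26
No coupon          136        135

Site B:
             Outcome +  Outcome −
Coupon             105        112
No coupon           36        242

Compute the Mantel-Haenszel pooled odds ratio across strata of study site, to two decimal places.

7.63

OR_MH = Σ(aᵢdᵢ/nᵢ) / Σ(bᵢcᵢ/nᵢ), where nᵢ is the stratum total.
Stratum 1 (Site A): n = 540; a·d/n = 243·135/540 = 60.7500; b·c/n = 26·136/540 = 6.5481
Stratum 2 (Site B): n = 495; a·d/n = 105·242/495 = 51.3333; b·c/n = 112·36/495 = 8.1455
OR_MH = (60.7500 + 51.3333) / (6.5481 + 8.1455) = 112.0833 / 14.6936 = 7.62804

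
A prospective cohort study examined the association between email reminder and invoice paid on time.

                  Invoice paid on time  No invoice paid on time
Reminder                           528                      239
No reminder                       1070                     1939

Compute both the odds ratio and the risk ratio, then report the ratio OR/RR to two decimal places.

2.07

Cells: a = 528, b = 239, c = 1070, d = 1939.
OR = (528·1939)/(239·1070) = 1023792/255730 = 4.00341
Risk in exposed = 528/767 = 0.68840; risk in unexposed = 1070/3009 = 0.35560; RR = 1.93587
OR/RR = 4.00341 / 1.93587 = 2.06801
The outcome is not rare, so the OR lies further from 1 than the RR.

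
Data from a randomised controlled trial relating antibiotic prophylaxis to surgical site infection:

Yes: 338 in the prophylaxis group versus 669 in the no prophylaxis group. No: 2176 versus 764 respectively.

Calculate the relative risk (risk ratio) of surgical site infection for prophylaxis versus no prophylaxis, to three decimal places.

0.288

From the description: a = 338, b = 2176, c = 669, d = 764.
Risk in exposed = 338/2514 = 0.13445; risk in unexposed = 669/1433 = 0.46685.
RR = 0.13445 / 0.46685 = 0.28799
The risk is 71% lower among the exposed than among the unexposed.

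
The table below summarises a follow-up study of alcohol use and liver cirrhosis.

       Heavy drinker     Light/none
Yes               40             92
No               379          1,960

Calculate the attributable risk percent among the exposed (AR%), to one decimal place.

Reading the table with exposure as columns: a = 40 (Heavy drinker, case), b = 379 (Heavy drinker, non-case), c = 92 (Light/none, case), d = 1960.
Risk in exposed = 40/419 = 0.09547; risk in unexposed = 92/2052 = 0.04483.
RR = 0.09547/0.04483 = 2.12929
AR% = (RR − 1)/RR × 100 = (2.12929 − 1)/2.12929 × 100 = 53.0361%

53.0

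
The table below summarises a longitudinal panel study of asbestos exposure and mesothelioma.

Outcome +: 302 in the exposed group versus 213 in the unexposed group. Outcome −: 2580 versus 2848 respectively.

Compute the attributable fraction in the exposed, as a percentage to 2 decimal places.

From the description: a = 302, b = 2580, c = 213, d = 2848.
Risk in exposed = 302/2882 = 0.10479; risk in unexposed = 213/3061 = 0.06959.
RR = 0.10479/0.06959 = 1.50590
AR% = (RR − 1)/RR × 100 = (1.50590 − 1)/1.50590 × 100 = 33.5946%

33.59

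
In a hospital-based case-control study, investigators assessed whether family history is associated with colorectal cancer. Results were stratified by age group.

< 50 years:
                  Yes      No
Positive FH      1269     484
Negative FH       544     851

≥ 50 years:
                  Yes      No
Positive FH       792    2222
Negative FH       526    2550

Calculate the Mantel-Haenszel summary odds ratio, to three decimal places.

OR_MH = Σ(aᵢdᵢ/nᵢ) / Σ(bᵢcᵢ/nᵢ), where nᵢ is the stratum total.
Stratum 1 (< 50 years): n = 3148; a·d/n = 1269·851/3148 = 343.0492; b·c/n = 484·544/3148 = 83.6391
Stratum 2 (≥ 50 years): n = 6090; a·d/n = 792·2550/6090 = 331.6256; b·c/n = 2222·526/6090 = 191.9166
OR_MH = (343.0492 + 331.6256) / (83.6391 + 191.9166) = 674.6749 / 275.5557 = 2.44842

2.448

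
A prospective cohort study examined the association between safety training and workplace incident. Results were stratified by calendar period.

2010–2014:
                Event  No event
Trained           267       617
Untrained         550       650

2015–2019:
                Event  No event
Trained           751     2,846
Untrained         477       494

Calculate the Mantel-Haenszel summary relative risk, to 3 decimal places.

RR_MH = Σ(aᵢ·n₀ᵢ/nᵢ) / Σ(cᵢ·n₁ᵢ/nᵢ), with n₁ᵢ = aᵢ+bᵢ (exposed), n₀ᵢ = cᵢ+dᵢ (unexposed), nᵢ = n₁ᵢ+n₀ᵢ.
Stratum 1 (2010–2014): n₁ = 884, n₀ = 1200, n = 2084; a·n₀/n = 267·1200/2084 = 153.7428; c·n₁/n = 550·884/2084 = 233.3013
Stratum 2 (2015–2019): n₁ = 3597, n₀ = 971, n = 4568; a·n₀/n = 751·971/4568 = 159.6368; c·n₁/n = 477·3597/4568 = 375.6062
RR_MH = (153.7428 + 159.6368) / (233.3013 + 375.6062) = 313.3796 / 608.9075 = 0.51466

0.515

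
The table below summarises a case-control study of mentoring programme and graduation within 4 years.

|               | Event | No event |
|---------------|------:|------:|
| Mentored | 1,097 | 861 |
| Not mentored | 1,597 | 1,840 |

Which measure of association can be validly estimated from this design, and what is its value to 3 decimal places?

Cells: a = 1097, b = 861, c = 1597, d = 1840.
This is a case-control study: participants were sampled on outcome status, so risks in the source population cannot be estimated directly — relative risk is not valid here. The odds ratio is the appropriate measure.
OR = (a·d)/(b·c) = (1097 × 1840) / (861 × 1597) = 2018480 / 1375017 = 1.46797

1.468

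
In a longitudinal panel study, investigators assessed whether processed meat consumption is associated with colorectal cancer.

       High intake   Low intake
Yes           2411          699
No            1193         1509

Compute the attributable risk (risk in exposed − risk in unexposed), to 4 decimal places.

0.3524

Reading the table with exposure as columns: a = 2411 (High intake, case), b = 1193 (High intake, non-case), c = 699 (Low intake, case), d = 1509.
Risk in exposed = 2411/3604 = 0.668979; risk in unexposed = 699/2208 = 0.316576.
Risk difference = 0.668979 − 0.316576 = 0.352403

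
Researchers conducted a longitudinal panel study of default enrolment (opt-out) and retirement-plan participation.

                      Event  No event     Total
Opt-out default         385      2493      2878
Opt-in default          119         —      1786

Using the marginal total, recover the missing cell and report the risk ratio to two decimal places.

The missing cell is in the unexposed row: 1786 − 119 = 1667.
So a = 385, b = 2493, c = 119, d = 1667.
RR = [a/(a+b)] / [c/(c+d)] = (385/2878) / (119/1786) = 0.13377/0.06663 = 2.00773

2.01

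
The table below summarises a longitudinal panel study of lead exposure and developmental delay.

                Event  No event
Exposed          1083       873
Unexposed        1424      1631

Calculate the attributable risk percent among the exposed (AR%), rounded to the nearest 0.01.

Cells: a = 1083, b = 873, c = 1424, d = 1631.
Risk in exposed = 1083/1956 = 0.55368; risk in unexposed = 1424/3055 = 0.46612.
RR = 0.55368/0.46612 = 1.18785
AR% = (RR − 1)/RR × 100 = (1.18785 − 1)/1.18785 × 100 = 15.8141%

15.81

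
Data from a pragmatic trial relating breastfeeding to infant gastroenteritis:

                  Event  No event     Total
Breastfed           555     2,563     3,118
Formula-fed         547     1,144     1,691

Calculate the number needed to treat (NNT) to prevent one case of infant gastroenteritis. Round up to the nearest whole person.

7

Risk in treated group = 555/3118 = 0.17800; risk in control = 547/1691 = 0.32348.
Absolute risk reduction = 0.32348 − 0.17800 = 0.14548
NNT = 1 / ARR = 1 / 0.14548 = 6.874 → round up → 7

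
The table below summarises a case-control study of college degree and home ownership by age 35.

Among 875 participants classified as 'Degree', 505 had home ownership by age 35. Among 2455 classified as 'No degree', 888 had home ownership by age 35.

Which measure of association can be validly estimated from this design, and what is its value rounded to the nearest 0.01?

2.41

From the description: a = 505, b = 370, c = 888, d = 1567.
This is a case-control study: participants were sampled on outcome status, so risks in the source population cannot be estimated directly — relative risk is not valid here. The odds ratio is the appropriate measure.
OR = (a·d)/(b·c) = (505 × 1567) / (370 × 888) = 791335 / 328560 = 2.40849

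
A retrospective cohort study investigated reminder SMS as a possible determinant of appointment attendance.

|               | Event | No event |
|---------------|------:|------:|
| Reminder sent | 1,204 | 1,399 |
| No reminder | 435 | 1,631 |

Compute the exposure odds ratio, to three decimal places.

3.227

Cells: a = 1204, b = 1399, c = 435, d = 1631.
OR = (a·d)/(b·c) = (1204 × 1631) / (1399 × 435) = 1963724 / 608565 = 3.22681
The odds of appointment attendance are about 3.23 times as high in the reminder sent group.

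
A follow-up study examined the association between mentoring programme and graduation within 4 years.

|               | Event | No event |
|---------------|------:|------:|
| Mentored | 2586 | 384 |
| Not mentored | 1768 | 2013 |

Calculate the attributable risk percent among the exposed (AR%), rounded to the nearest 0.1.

46.3

Cells: a = 2586, b = 384, c = 1768, d = 2013.
Risk in exposed = 2586/2970 = 0.87071; risk in unexposed = 1768/3781 = 0.46760.
RR = 0.87071/0.46760 = 1.86207
AR% = (RR − 1)/RR × 100 = (1.86207 − 1)/1.86207 × 100 = 46.2964%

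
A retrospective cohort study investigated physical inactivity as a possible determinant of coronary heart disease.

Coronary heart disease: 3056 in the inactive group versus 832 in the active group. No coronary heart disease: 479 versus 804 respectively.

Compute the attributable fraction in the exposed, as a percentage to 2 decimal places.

From the description: a = 3056, b = 479, c = 832, d = 804.
Risk in exposed = 3056/3535 = 0.86450; risk in unexposed = 832/1636 = 0.50856.
RR = 0.86450/0.50856 = 1.69990
AR% = (RR − 1)/RR × 100 = (1.69990 − 1)/1.69990 × 100 = 41.1731%

41.17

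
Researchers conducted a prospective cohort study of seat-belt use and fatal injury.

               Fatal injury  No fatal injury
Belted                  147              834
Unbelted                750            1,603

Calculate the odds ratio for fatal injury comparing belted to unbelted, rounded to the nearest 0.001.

Cells: a = 147, b = 834, c = 750, d = 1603.
OR = (a·d)/(b·c) = (147 × 1603) / (834 × 750) = 235641 / 625500 = 0.37672
Exposure is associated with lower odds of fatal injury (OR = 0.38 < 1).

0.377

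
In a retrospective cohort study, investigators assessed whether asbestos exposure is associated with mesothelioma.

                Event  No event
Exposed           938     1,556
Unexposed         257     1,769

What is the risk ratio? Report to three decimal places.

Cells: a = 938, b = 1556, c = 257, d = 1769.
Risk in exposed = 938/2494 = 0.37610; risk in unexposed = 257/2026 = 0.12685.
RR = 0.37610 / 0.12685 = 2.96492
The risk among the exposed is 2.96 times that among the unexposed.

2.965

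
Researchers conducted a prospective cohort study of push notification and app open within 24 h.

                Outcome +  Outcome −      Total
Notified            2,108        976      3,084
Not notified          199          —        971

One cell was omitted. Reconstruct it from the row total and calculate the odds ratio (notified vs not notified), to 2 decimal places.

8.38

The missing cell is in the unexposed row: 971 − 199 = 772.
So a = 2108, b = 976, c = 199, d = 772.
OR = (a·d)/(b·c) = (2108 × 772) / (976 × 199) = 1627376 / 194224 = 8.37886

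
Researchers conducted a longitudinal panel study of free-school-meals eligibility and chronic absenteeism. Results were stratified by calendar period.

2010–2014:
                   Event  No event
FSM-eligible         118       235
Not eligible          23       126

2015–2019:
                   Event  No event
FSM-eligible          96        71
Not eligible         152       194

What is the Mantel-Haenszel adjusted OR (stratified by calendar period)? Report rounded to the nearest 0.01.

OR_MH = Σ(aᵢdᵢ/nᵢ) / Σ(bᵢcᵢ/nᵢ), where nᵢ is the stratum total.
Stratum 1 (2010–2014): n = 502; a·d/n = 118·126/502 = 29.6175; b·c/n = 235·23/502 = 10.7669
Stratum 2 (2015–2019): n = 513; a·d/n = 96·194/513 = 36.3041; b·c/n = 71·152/513 = 21.0370
OR_MH = (29.6175 + 36.3041) / (10.7669 + 21.0370) = 65.9216 / 31.8040 = 2.07275

2.07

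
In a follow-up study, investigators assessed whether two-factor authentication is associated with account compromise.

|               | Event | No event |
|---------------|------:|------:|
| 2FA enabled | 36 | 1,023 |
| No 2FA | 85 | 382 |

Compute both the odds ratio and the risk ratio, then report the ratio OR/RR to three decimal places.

Cells: a = 36, b = 1023, c = 85, d = 382.
OR = (36·382)/(1023·85) = 13752/86955 = 0.15815
Risk in exposed = 36/1059 = 0.03399; risk in unexposed = 85/467 = 0.18201; RR = 0.18677
OR/RR = 0.15815 / 0.18677 = 0.84677
The outcome is not rare, so the OR lies further from 1 than the RR.

0.847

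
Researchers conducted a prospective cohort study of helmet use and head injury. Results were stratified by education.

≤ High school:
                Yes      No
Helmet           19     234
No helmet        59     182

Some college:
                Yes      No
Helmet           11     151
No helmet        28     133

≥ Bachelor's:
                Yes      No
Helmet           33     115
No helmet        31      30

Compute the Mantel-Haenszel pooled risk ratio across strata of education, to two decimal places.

RR_MH = Σ(aᵢ·n₀ᵢ/nᵢ) / Σ(cᵢ·n₁ᵢ/nᵢ), with n₁ᵢ = aᵢ+bᵢ (exposed), n₀ᵢ = cᵢ+dᵢ (unexposed), nᵢ = n₁ᵢ+n₀ᵢ.
Stratum 1 (≤ High school): n₁ = 253, n₀ = 241, n = 494; a·n₀/n = 19·241/494 = 9.2692; c·n₁/n = 59·253/494 = 30.2166
Stratum 2 (Some college): n₁ = 162, n₀ = 161, n = 323; a·n₀/n = 11·161/323 = 5.4830; c·n₁/n = 28·162/323 = 14.0433
Stratum 3 (≥ Bachelor's): n₁ = 148, n₀ = 61, n = 209; a·n₀/n = 33·61/209 = 9.6316; c·n₁/n = 31·148/209 = 21.9522
RR_MH = (9.2692 + 5.4830 + 9.6316) / (30.2166 + 14.0433 + 21.9522) = 24.3838 / 66.2121 = 0.36827

0.37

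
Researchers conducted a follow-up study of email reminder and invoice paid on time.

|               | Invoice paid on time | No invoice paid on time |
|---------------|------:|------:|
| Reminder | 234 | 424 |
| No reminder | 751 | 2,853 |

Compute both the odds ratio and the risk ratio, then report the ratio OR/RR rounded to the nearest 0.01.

1.23

Cells: a = 234, b = 424, c = 751, d = 2853.
OR = (234·2853)/(424·751) = 667602/318424 = 2.09658
Risk in exposed = 234/658 = 0.35562; risk in unexposed = 751/3604 = 0.20838; RR = 1.70661
OR/RR = 2.09658 / 1.70661 = 1.22851
The outcome is not rare, so the OR lies further from 1 than the RR.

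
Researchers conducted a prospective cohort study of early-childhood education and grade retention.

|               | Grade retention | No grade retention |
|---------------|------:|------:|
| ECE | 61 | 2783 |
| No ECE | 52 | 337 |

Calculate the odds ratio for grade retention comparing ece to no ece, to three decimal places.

0.142

Cells: a = 61, b = 2783, c = 52, d = 337.
OR = (a·d)/(b·c) = (61 × 337) / (2783 × 52) = 20557 / 144716 = 0.14205
Exposure is associated with lower odds of grade retention (OR = 0.14 < 1).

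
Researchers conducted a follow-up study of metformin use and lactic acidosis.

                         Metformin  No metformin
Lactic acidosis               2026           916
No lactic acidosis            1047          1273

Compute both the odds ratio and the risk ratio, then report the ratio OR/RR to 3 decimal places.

Reading the table with exposure as columns: a = 2026 (Metformin, case), b = 1047 (Metformin, non-case), c = 916 (No metformin, case), d = 1273.
OR = (2026·1273)/(1047·916) = 2579098/959052 = 2.68922
Risk in exposed = 2026/3073 = 0.65929; risk in unexposed = 916/2189 = 0.41846; RR = 1.57553
OR/RR = 2.68922 / 1.57553 = 1.70686
The outcome is not rare, so the OR lies further from 1 than the RR.

1.707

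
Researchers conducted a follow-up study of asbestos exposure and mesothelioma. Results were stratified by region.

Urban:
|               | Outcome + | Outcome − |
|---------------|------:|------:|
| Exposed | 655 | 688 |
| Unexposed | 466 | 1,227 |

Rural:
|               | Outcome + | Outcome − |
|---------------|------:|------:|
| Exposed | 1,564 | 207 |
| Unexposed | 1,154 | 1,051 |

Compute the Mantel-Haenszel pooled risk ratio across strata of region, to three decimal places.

RR_MH = Σ(aᵢ·n₀ᵢ/nᵢ) / Σ(cᵢ·n₁ᵢ/nᵢ), with n₁ᵢ = aᵢ+bᵢ (exposed), n₀ᵢ = cᵢ+dᵢ (unexposed), nᵢ = n₁ᵢ+n₀ᵢ.
Stratum 1 (Urban): n₁ = 1343, n₀ = 1693, n = 3036; a·n₀/n = 655·1693/3036 = 365.2553; c·n₁/n = 466·1343/3036 = 206.1390
Stratum 2 (Rural): n₁ = 1771, n₀ = 2205, n = 3976; a·n₀/n = 1564·2205/3976 = 867.3592; c·n₁/n = 1154·1771/3976 = 514.0176
RR_MH = (365.2553 + 867.3592) / (206.1390 + 514.0176) = 1232.6144 / 720.1566 = 1.71159

1.712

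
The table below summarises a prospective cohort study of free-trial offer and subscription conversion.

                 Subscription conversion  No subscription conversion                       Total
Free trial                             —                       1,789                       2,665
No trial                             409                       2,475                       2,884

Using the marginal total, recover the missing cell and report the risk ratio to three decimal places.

The missing cell is in the exposed row: 2665 − 1789 = 876.
So a = 876, b = 1789, c = 409, d = 2475.
RR = [a/(a+b)] / [c/(c+d)] = (876/2665) / (409/2884) = 0.32871/0.14182 = 2.31782

2.318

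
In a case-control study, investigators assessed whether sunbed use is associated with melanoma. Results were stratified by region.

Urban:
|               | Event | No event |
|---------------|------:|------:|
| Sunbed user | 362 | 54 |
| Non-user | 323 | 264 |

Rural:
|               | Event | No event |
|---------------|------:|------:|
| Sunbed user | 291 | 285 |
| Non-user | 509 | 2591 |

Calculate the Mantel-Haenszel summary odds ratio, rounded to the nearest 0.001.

5.284

OR_MH = Σ(aᵢdᵢ/nᵢ) / Σ(bᵢcᵢ/nᵢ), where nᵢ is the stratum total.
Stratum 1 (Urban): n = 1003; a·d/n = 362·264/1003 = 95.2822; b·c/n = 54·323/1003 = 17.3898
Stratum 2 (Rural): n = 3676; a·d/n = 291·2591/3676 = 205.1091; b·c/n = 285·509/3676 = 39.4627
OR_MH = (95.2822 + 205.1091) / (17.3898 + 39.4627) = 300.3912 / 56.8526 = 5.28369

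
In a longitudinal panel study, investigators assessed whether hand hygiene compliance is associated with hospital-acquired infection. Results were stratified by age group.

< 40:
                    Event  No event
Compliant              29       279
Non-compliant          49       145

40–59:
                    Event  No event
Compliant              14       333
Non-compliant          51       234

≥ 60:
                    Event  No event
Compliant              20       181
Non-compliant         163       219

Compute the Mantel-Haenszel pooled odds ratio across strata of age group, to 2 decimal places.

OR_MH = Σ(aᵢdᵢ/nᵢ) / Σ(bᵢcᵢ/nᵢ), where nᵢ is the stratum total.
Stratum 1 (< 40): n = 502; a·d/n = 29·145/502 = 8.3765; b·c/n = 279·49/502 = 27.2331
Stratum 2 (40–59): n = 632; a·d/n = 14·234/632 = 5.1835; b·c/n = 333·51/632 = 26.8718
Stratum 3 (≥ 60): n = 583; a·d/n = 20·219/583 = 7.5129; b·c/n = 181·163/583 = 50.6055
OR_MH = (8.3765 + 5.1835 + 7.5129) / (27.2331 + 26.8718 + 50.6055) = 21.0729 / 104.7104 = 0.20125

0.20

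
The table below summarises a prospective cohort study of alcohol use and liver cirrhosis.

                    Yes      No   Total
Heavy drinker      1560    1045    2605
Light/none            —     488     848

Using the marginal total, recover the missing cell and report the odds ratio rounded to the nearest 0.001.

2.024

The missing cell is in the unexposed row: 848 − 488 = 360.
So a = 1560, b = 1045, c = 360, d = 488.
OR = (a·d)/(b·c) = (1560 × 488) / (1045 × 360) = 761280 / 376200 = 2.02360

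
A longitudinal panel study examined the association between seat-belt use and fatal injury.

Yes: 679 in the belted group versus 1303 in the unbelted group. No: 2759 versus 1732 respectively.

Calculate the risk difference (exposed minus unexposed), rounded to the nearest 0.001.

-0.232

From the description: a = 679, b = 2759, c = 1303, d = 1732.
Risk in exposed = 679/3438 = 0.197499; risk in unexposed = 1303/3035 = 0.429325.
Risk difference = 0.197499 − 0.429325 = -0.231826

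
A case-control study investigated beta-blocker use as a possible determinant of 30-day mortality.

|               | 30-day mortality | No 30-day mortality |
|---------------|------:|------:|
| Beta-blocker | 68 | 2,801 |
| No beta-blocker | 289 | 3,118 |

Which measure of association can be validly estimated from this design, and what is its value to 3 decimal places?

Cells: a = 68, b = 2801, c = 289, d = 3118.
This is a case-control study: participants were sampled on outcome status, so risks in the source population cannot be estimated directly — relative risk is not valid here. The odds ratio is the appropriate measure.
OR = (a·d)/(b·c) = (68 × 3118) / (2801 × 289) = 212024 / 809489 = 0.26192

0.262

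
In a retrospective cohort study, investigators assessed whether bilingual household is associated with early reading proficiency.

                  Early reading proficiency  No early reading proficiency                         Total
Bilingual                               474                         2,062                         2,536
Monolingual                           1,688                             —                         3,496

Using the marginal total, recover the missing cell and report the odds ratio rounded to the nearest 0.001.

The missing cell is in the unexposed row: 3496 − 1688 = 1808.
So a = 474, b = 2062, c = 1688, d = 1808.
OR = (a·d)/(b·c) = (474 × 1808) / (2062 × 1688) = 856992 / 3480656 = 0.24622

0.246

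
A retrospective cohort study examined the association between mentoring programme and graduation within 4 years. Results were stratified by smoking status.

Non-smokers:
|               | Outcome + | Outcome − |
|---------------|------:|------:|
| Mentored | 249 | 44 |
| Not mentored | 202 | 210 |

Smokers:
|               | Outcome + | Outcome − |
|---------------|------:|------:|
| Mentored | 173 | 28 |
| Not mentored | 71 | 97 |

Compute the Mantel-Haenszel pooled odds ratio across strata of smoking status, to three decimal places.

6.649

OR_MH = Σ(aᵢdᵢ/nᵢ) / Σ(bᵢcᵢ/nᵢ), where nᵢ is the stratum total.
Stratum 1 (Non-smokers): n = 705; a·d/n = 249·210/705 = 74.1702; b·c/n = 44·202/705 = 12.6071
Stratum 2 (Smokers): n = 369; a·d/n = 173·97/369 = 45.4770; b·c/n = 28·71/369 = 5.3875
OR_MH = (74.1702 + 45.4770) / (12.6071 + 5.3875) = 119.6472 / 17.9946 = 6.64905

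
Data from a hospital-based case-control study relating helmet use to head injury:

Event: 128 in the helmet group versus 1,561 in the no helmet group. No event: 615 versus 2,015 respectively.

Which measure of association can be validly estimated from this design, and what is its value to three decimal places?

From the description: a = 128, b = 615, c = 1561, d = 2015.
This is a hospital-based case-control study: participants were sampled on outcome status, so risks in the source population cannot be estimated directly — relative risk is not valid here. The odds ratio is the appropriate measure.
OR = (a·d)/(b·c) = (128 × 2015) / (615 × 1561) = 257920 / 960015 = 0.26866

0.269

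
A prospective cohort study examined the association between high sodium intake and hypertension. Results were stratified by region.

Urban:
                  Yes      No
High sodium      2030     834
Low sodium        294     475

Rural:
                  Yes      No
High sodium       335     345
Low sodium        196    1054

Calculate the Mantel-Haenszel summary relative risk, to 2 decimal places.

2.15

RR_MH = Σ(aᵢ·n₀ᵢ/nᵢ) / Σ(cᵢ·n₁ᵢ/nᵢ), with n₁ᵢ = aᵢ+bᵢ (exposed), n₀ᵢ = cᵢ+dᵢ (unexposed), nᵢ = n₁ᵢ+n₀ᵢ.
Stratum 1 (Urban): n₁ = 2864, n₀ = 769, n = 3633; a·n₀/n = 2030·769/3633 = 429.6917; c·n₁/n = 294·2864/3633 = 231.7688
Stratum 2 (Rural): n₁ = 680, n₀ = 1250, n = 1930; a·n₀/n = 335·1250/1930 = 216.9689; c·n₁/n = 196·680/1930 = 69.0570
RR_MH = (429.6917 + 216.9689) / (231.7688 + 69.0570) = 646.6606 / 300.8258 = 2.14962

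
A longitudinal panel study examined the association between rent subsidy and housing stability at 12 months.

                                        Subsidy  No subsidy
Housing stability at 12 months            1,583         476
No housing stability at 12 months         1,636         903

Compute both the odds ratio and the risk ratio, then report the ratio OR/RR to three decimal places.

1.288

Reading the table with exposure as columns: a = 1583 (Subsidy, case), b = 1636 (Subsidy, non-case), c = 476 (No subsidy, case), d = 903.
OR = (1583·903)/(1636·476) = 1429449/778736 = 1.83560
Risk in exposed = 1583/3219 = 0.49177; risk in unexposed = 476/1379 = 0.34518; RR = 1.42468
OR/RR = 1.83560 / 1.42468 = 1.28843
The outcome is not rare, so the OR lies further from 1 than the RR.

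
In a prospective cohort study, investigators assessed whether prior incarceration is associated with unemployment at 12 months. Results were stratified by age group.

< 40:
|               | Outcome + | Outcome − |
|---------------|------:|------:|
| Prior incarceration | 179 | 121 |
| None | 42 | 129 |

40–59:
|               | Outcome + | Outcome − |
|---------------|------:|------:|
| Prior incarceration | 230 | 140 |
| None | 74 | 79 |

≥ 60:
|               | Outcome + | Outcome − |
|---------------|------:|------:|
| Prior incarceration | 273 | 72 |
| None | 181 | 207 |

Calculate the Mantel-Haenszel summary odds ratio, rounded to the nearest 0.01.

3.33

OR_MH = Σ(aᵢdᵢ/nᵢ) / Σ(bᵢcᵢ/nᵢ), where nᵢ is the stratum total.
Stratum 1 (< 40): n = 471; a·d/n = 179·129/471 = 49.0255; b·c/n = 121·42/471 = 10.7898
Stratum 2 (40–59): n = 523; a·d/n = 230·79/523 = 34.7419; b·c/n = 140·74/523 = 19.8088
Stratum 3 (≥ 60): n = 733; a·d/n = 273·207/733 = 77.0955; b·c/n = 72·181/733 = 17.7790
OR_MH = (49.0255 + 34.7419 + 77.0955) / (10.7898 + 19.8088 + 17.7790) = 160.8628 / 48.3776 = 3.32515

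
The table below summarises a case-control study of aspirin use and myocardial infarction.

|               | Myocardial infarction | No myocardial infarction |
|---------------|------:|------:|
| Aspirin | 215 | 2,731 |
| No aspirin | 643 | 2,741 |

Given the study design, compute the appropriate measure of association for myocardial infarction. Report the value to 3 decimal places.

0.336

Cells: a = 215, b = 2731, c = 643, d = 2741.
This is a case-control study: participants were sampled on outcome status, so risks in the source population cannot be estimated directly — relative risk is not valid here. The odds ratio is the appropriate measure.
OR = (a·d)/(b·c) = (215 × 2741) / (2731 × 643) = 589315 / 1756033 = 0.33559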